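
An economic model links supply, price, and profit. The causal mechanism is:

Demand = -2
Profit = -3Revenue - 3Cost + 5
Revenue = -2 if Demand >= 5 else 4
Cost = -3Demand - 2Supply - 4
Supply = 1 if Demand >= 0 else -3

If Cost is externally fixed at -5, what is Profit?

do(Cost=-5) replaces the equation Cost = -3Demand - 2Supply - 4 with the constant Cost = -5.
Revenue = -2 if Demand >= 5 else 4  [with Demand=-2]  = 4
Profit = -3Revenue - 3Cost + 5  [with Revenue=4, Cost=-5]  = 8

8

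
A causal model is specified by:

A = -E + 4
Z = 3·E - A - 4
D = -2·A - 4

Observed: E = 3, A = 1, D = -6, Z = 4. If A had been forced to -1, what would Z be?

6

Under do(A=-1), the mechanism A = -E + 4 is discarded; A is fixed at -1.
Z = 3·E - A - 4  [with E=3, A=-1]  = 6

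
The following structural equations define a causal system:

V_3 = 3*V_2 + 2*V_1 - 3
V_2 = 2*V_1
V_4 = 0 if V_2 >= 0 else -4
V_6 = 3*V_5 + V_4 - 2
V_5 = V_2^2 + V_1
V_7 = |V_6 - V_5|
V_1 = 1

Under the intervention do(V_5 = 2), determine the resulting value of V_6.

The intervention breaks the incoming arrows to V_5: V_5 = V_2^2 + V_1 no longer applies, and V_5 = 2.
V_2 = 2*V_1  [with V_1=1]  = 2
V_4 = 0 if V_2 >= 0 else -4  [with V_2=2]  = 0
V_6 = 3*V_5 + V_4 - 2  [with V_5=2, V_4=0]  = 4

4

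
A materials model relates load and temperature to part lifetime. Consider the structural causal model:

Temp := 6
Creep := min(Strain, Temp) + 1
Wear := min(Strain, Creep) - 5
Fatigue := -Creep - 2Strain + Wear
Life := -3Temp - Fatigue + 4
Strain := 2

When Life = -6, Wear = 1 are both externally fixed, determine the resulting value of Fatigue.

-6

Setting Life = -6, Wear = 1 by intervention discards those variables' equations.
Creep = min(Strain, Temp) + 1  [with Strain=2, Temp=6]  = 3
Fatigue = -Creep - 2Strain + Wear  [with Creep=3, Strain=2, Wear=1]  = -6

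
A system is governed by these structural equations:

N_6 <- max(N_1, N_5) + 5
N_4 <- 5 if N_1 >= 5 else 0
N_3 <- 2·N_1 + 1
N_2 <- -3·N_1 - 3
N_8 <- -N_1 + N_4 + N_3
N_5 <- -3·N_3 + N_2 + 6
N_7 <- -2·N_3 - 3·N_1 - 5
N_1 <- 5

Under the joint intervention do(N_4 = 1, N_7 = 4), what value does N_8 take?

Setting N_4 = 1, N_7 = 4 by intervention discards those variables' equations.
N_3 = 2·N_1 + 1  [with N_1=5]  = 11
N_8 = -N_1 + N_4 + N_3  [with N_1=5, N_4=1, N_3=11]  = 7

7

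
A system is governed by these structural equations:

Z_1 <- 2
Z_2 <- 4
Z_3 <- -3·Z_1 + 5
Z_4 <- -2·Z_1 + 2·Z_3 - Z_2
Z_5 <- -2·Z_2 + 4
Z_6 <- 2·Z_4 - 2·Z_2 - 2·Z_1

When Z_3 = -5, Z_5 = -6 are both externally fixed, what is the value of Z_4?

The joint intervention fixes Z_3 = -5, Z_5 = -6, removing each variable's own equation.
Z_4 = -2·Z_1 + 2·Z_3 - Z_2  [with Z_1=2, Z_3=-5, Z_2=4]  = -18

-18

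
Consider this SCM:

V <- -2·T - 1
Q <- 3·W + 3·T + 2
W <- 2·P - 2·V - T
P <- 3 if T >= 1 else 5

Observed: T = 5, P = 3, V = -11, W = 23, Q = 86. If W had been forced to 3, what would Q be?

Intervening sets W = 3 and removes its equation (W <- 2·P - 2·V - T).
Q = 3·W + 3·T + 2  [with W=3, T=5]  = 26

26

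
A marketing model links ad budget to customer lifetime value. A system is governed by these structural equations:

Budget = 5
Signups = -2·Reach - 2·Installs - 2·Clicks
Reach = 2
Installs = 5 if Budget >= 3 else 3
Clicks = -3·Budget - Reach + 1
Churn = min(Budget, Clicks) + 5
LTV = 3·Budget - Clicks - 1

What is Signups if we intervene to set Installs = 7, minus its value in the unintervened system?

-4

Intervening sets Installs = 7 and removes its equation (Installs = 5 if Budget >= 3 else 3).
Clicks = -3·Budget - Reach + 1  [with Budget=5, Reach=2]  = -16
Signups = -2·Reach - 2·Installs - 2·Clicks  [with Reach=2, Installs=7, Clicks=-16]  = 14
Without intervention: Clicks = -3·Budget - Reach + 1  [with Budget=5, Reach=2]  = -16; Installs = 5 if Budget >= 3 else 3  [with Budget=5]  = 5; Signups = -2·Reach - 2·Installs - 2·Clicks  [with Reach=2, Installs=5, Clicks=-16]  = 18.
Change = 14 − 18 = -4.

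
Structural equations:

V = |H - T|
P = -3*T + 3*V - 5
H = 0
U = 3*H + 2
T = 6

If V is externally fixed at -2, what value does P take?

do(V=-2) replaces the equation V = |H - T| with the constant V = -2.
P = -3*T + 3*V - 5  [with T=6, V=-2]  = -29

-29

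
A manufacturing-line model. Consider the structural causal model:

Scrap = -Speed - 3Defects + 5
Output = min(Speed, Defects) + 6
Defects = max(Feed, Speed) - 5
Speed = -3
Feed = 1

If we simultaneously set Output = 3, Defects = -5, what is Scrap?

23

Under do(Output = 3, Defects = -5), each intervened variable's structural equation is replaced by its fixed value.
Scrap = -Speed - 3Defects + 5  [with Speed=-3, Defects=-5]  = 23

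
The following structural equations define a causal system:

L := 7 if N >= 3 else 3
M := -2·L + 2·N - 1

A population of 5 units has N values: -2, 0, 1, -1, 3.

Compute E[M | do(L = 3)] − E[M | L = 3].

1.4

Every unit gets L=3 under the intervention. M values become -11, -7, -5, -9, -1; E[M|do(L=3)] = -6.6.
Observing L=3 restricts to units where L's equation naturally yields 3: N ∈ {-2, 0, 1, -1}. In that subpopulation M = -11, -7, -5, -9, mean -8.
Difference = -6.6 − (-8) = 1.4.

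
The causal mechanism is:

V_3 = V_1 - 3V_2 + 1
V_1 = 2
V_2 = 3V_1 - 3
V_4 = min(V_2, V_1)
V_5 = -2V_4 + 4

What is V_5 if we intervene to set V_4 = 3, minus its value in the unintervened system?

-2

Intervening sets V_4 = 3 and removes its equation (V_4 = min(V_2, V_1)).
V_5 = -2V_4 + 4  [with V_4=3]  = -2
Without intervention: V_2 = 3V_1 - 3  [with V_1=2]  = 3; V_4 = min(V_2, V_1)  [with V_2=3, V_1=2]  = 2; V_5 = -2V_4 + 4  [with V_4=2]  = 0.
Change = -2 − 0 = -2.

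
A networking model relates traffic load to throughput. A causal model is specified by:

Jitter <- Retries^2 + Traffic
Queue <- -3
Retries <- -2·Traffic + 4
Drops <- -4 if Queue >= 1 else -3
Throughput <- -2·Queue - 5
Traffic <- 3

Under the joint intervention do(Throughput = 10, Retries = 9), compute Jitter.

Setting Throughput = 10, Retries = 9 by intervention discards those variables' equations.
Jitter = Retries^2 + Traffic  [with Retries=9, Traffic=3]  = 84

84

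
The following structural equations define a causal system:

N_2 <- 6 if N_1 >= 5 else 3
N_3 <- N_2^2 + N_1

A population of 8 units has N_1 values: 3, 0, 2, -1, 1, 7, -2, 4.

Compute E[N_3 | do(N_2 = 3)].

10.75

The intervention sets N_2=3 in all 8 units regardless of N_1. Recomputing N_3 per unit gives 12, 9, 11, 8, 10, 16, 7, 13; average 10.75.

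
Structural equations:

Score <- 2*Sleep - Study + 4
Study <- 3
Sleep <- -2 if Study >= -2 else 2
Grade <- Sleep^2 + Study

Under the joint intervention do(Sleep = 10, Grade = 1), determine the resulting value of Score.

The joint intervention fixes Sleep = 10, Grade = 1, removing each variable's own equation.
Score = 2*Sleep - Study + 4  [with Sleep=10, Study=3]  = 21

21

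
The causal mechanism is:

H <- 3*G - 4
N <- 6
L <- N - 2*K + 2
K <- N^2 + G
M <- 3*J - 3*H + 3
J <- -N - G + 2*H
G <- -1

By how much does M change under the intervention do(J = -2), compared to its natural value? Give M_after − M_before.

51

The intervention breaks the incoming arrows to J: J <- -N - G + 2*H no longer applies, and J = -2.
H = 3*G - 4  [with G=-1]  = -7
M = 3*J - 3*H + 3  [with J=-2, H=-7]  = 18
Without intervention: H = 3*G - 4  [with G=-1]  = -7; J = -N - G + 2*H  [with N=6, G=-1, H=-7]  = -19; M = 3*J - 3*H + 3  [with J=-19, H=-7]  = -33.
Change = 18 − (-33) = 51.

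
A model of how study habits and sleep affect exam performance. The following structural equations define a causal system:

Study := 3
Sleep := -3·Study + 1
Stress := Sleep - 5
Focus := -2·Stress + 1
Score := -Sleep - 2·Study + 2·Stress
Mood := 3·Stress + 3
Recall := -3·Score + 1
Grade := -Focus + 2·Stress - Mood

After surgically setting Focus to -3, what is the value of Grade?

do(Focus=-3) replaces the equation Focus := -2·Stress + 1 with the constant Focus = -3.
Sleep = -3·Study + 1  [with Study=3]  = -8
Stress = Sleep - 5  [with Sleep=-8]  = -13
Mood = 3·Stress + 3  [with Stress=-13]  = -36
Grade = -Focus + 2·Stress - Mood  [with Focus=-3, Stress=-13, Mood=-36]  = 13

13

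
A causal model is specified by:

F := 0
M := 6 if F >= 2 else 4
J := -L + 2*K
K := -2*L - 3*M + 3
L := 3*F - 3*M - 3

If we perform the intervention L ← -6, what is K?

The intervention breaks the incoming arrows to L: L := 3*F - 3*M - 3 no longer applies, and L = -6.
M = 6 if F >= 2 else 4  [with F=0]  = 4
K = -2*L - 3*M + 3  [with L=-6, M=4]  = 3

3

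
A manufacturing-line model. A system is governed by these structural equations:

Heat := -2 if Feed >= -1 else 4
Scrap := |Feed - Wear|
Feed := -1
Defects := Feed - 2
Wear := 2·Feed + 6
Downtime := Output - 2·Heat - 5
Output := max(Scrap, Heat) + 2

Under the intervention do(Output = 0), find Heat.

do(Output=0) replaces the equation Output := max(Scrap, Heat) + 2 with the constant Output = 0.
Heat is not downstream of the intervention, so its value is determined by the original equations.
Heat = -2 if Feed >= -1 else 4  [with Feed=-1]  = -2

-2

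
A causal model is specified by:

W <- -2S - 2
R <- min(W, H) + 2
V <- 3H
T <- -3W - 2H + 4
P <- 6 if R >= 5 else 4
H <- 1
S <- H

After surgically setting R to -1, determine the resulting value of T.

14

The intervention breaks the incoming arrows to R: R <- min(W, H) + 2 no longer applies, and R = -1.
Since T is not a descendant of the intervened variable, it is unaffected.
S = H  [with H=1]  = 1
W = -2S - 2  [with S=1]  = -4
T = -3W - 2H + 4  [with W=-4, H=1]  = 14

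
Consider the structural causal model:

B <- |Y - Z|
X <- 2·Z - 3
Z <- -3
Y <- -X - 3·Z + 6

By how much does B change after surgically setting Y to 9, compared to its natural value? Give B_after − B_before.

The intervention breaks the incoming arrows to Y: Y <- -X - 3·Z + 6 no longer applies, and Y = 9.
B = |Y - Z|  [with Y=9, Z=-3]  = 12
Without intervention: X = 2·Z - 3  [with Z=-3]  = -9; Y = -X - 3·Z + 6  [with X=-9, Z=-3]  = 24; B = |Y - Z|  [with Y=24, Z=-3]  = 27.
Change = 12 − 27 = -15.

-15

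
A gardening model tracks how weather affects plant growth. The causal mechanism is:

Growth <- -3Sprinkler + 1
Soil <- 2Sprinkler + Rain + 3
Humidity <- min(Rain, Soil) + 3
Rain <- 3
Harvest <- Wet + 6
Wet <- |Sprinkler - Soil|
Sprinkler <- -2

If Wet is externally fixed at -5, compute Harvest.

1

The intervention breaks the incoming arrows to Wet: Wet <- |Sprinkler - Soil| no longer applies, and Wet = -5.
Harvest = Wet + 6  [with Wet=-5]  = 1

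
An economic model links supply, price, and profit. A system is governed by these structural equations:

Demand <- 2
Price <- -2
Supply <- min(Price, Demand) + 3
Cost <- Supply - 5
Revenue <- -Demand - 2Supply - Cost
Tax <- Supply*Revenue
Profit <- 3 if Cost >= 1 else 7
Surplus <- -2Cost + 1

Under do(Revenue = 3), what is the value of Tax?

3

The intervention breaks the incoming arrows to Revenue: Revenue <- -Demand - 2Supply - Cost no longer applies, and Revenue = 3.
Supply = min(Price, Demand) + 3  [with Price=-2, Demand=2]  = 1
Tax = Supply*Revenue  [with Supply=1, Revenue=3]  = 3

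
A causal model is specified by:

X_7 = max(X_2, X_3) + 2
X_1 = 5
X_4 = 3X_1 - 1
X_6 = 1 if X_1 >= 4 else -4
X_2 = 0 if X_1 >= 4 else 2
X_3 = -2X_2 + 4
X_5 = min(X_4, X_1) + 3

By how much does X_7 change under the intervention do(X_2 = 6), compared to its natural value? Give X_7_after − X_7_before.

2

Under do(X_2=6), the mechanism X_2 = 0 if X_1 >= 4 else 2 is discarded; X_2 is fixed at 6.
X_3 = -2X_2 + 4  [with X_2=6]  = -8
X_7 = max(X_2, X_3) + 2  [with X_2=6, X_3=-8]  = 8
Without intervention: X_2 = 0 if X_1 >= 4 else 2  [with X_1=5]  = 0; X_3 = -2X_2 + 4  [with X_2=0]  = 4; X_7 = max(X_2, X_3) + 2  [with X_2=0, X_3=4]  = 6.
Change = 8 − 6 = 2.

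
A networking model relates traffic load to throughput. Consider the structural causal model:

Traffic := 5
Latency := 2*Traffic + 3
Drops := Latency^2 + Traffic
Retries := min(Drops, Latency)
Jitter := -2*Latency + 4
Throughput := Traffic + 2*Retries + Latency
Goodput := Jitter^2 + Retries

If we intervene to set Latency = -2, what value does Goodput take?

62

Under do(Latency=-2), the mechanism Latency := 2*Traffic + 3 is discarded; Latency is fixed at -2.
Drops = Latency^2 + Traffic  [with Latency=-2, Traffic=5]  = 9
Retries = min(Drops, Latency)  [with Drops=9, Latency=-2]  = -2
Jitter = -2*Latency + 4  [with Latency=-2]  = 8
Goodput = Jitter^2 + Retries  [with Jitter=8, Retries=-2]  = 62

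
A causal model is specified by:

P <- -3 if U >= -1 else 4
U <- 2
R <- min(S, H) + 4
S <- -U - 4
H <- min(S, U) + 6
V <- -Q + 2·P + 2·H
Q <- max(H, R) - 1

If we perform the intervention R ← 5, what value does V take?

The intervention breaks the incoming arrows to R: R <- min(S, H) + 4 no longer applies, and R = 5.
S = -U - 4  [with U=2]  = -6
H = min(S, U) + 6  [with S=-6, U=2]  = 0
P = -3 if U >= -1 else 4  [with U=2]  = -3
Q = max(H, R) - 1  [with H=0, R=5]  = 4
V = -Q + 2·P + 2·H  [with Q=4, P=-3, H=0]  = -10

-10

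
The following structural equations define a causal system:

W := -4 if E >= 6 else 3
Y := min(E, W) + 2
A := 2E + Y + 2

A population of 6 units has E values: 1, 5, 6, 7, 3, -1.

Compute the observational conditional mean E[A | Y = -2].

Observing Y=-2 restricts to units where Y's equation naturally yields -2: E ∈ {6, 7}. In that subpopulation A = 12, 14, mean 13.

13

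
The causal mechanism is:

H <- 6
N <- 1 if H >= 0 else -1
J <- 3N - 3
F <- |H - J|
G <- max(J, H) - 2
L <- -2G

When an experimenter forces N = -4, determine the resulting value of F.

21

Under do(N=-4), the mechanism N <- 1 if H >= 0 else -1 is discarded; N is fixed at -4.
J = 3N - 3  [with N=-4]  = -15
F = |H - J|  [with H=6, J=-15]  = 21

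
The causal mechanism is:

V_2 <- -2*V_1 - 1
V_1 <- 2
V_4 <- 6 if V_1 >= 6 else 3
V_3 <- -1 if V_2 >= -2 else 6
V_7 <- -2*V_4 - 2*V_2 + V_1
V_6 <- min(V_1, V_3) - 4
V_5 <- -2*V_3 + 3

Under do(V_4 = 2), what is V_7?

8

The intervention breaks the incoming arrows to V_4: V_4 <- 6 if V_1 >= 6 else 3 no longer applies, and V_4 = 2.
V_2 = -2*V_1 - 1  [with V_1=2]  = -5
V_7 = -2*V_4 - 2*V_2 + V_1  [with V_4=2, V_2=-5, V_1=2]  = 8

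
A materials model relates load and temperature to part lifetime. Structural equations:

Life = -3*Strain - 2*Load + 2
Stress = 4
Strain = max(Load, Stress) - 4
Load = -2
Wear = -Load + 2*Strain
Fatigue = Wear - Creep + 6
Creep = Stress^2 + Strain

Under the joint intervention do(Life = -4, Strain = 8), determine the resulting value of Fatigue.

0

Setting Life = -4, Strain = 8 by intervention discards those variables' equations.
Creep = Stress^2 + Strain  [with Stress=4, Strain=8]  = 24
Wear = -Load + 2*Strain  [with Load=-2, Strain=8]  = 18
Fatigue = Wear - Creep + 6  [with Wear=18, Creep=24]  = 0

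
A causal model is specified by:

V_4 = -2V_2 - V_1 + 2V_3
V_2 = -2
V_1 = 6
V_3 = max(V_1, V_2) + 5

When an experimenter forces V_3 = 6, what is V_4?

10

The intervention breaks the incoming arrows to V_3: V_3 = max(V_1, V_2) + 5 no longer applies, and V_3 = 6.
V_4 = -2V_2 - V_1 + 2V_3  [with V_2=-2, V_1=6, V_3=6]  = 10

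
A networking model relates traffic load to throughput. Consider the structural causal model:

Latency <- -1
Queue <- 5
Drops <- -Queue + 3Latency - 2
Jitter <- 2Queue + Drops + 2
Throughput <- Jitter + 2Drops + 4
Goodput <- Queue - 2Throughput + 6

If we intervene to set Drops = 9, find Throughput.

do(Drops=9) replaces the equation Drops <- -Queue + 3Latency - 2 with the constant Drops = 9.
Jitter = 2Queue + Drops + 2  [with Queue=5, Drops=9]  = 21
Throughput = Jitter + 2Drops + 4  [with Jitter=21, Drops=9]  = 43

43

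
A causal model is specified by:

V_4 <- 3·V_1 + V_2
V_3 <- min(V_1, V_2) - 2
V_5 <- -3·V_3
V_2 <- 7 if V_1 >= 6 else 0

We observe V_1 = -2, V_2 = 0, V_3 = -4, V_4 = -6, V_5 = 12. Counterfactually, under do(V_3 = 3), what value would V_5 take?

-9

do(V_3=3) replaces the equation V_3 <- min(V_1, V_2) - 2 with the constant V_3 = 3.
V_5 = -3·V_3  [with V_3=3]  = -9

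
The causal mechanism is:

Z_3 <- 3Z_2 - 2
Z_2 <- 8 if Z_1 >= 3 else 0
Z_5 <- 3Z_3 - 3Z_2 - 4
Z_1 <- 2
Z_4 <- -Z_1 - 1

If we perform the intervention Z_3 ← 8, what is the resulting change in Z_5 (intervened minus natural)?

30

do(Z_3=8) replaces the equation Z_3 <- 3Z_2 - 2 with the constant Z_3 = 8.
Z_2 = 8 if Z_1 >= 3 else 0  [with Z_1=2]  = 0
Z_5 = 3Z_3 - 3Z_2 - 4  [with Z_3=8, Z_2=0]  = 20
Without intervention: Z_2 = 8 if Z_1 >= 3 else 0  [with Z_1=2]  = 0; Z_3 = 3Z_2 - 2  [with Z_2=0]  = -2; Z_5 = 3Z_3 - 3Z_2 - 4  [with Z_3=-2, Z_2=0]  = -10.
Change = 20 − (-10) = 30.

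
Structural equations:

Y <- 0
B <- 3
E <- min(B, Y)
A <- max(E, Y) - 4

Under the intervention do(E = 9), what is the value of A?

The intervention breaks the incoming arrows to E: E <- min(B, Y) no longer applies, and E = 9.
A = max(E, Y) - 4  [with E=9, Y=0]  = 5

5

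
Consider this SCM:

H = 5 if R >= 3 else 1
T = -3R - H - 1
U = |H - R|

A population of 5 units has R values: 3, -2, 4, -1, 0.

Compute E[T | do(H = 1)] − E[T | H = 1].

The intervention sets H=1 in all 5 units regardless of R. Recomputing T per unit gives -11, 4, -14, 1, -2; average -4.4.
Observing H=1 restricts to units where H's equation naturally yields 1: R ∈ {-2, -1, 0}. In that subpopulation T = 4, 1, -2, mean 1.
Difference = -4.4 − 1 = -5.4.

-5.4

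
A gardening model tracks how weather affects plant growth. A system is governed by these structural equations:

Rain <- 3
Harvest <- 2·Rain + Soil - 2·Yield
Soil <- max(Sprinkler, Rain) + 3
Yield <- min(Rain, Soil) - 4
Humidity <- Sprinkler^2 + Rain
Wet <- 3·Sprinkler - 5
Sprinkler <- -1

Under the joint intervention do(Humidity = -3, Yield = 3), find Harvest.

Under do(Humidity = -3, Yield = 3), each intervened variable's structural equation is replaced by its fixed value.
Soil = max(Sprinkler, Rain) + 3  [with Sprinkler=-1, Rain=3]  = 6
Harvest = 2·Rain + Soil - 2·Yield  [with Rain=3, Soil=6, Yield=3]  = 6

6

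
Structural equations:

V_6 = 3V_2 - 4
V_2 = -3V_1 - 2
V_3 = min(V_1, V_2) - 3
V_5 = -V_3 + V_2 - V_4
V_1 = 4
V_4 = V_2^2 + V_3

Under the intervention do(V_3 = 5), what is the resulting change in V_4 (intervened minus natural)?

The intervention breaks the incoming arrows to V_3: V_3 = min(V_1, V_2) - 3 no longer applies, and V_3 = 5.
V_2 = -3V_1 - 2  [with V_1=4]  = -14
V_4 = V_2^2 + V_3  [with V_2=-14, V_3=5]  = 201
Without intervention: V_2 = -3V_1 - 2  [with V_1=4]  = -14; V_3 = min(V_1, V_2) - 3  [with V_1=4, V_2=-14]  = -17; V_4 = V_2^2 + V_3  [with V_2=-14, V_3=-17]  = 179.
Change = 201 − 179 = 22.

22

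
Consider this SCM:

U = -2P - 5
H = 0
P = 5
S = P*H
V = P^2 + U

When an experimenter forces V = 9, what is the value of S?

0

do(V=9) replaces the equation V = P^2 + U with the constant V = 9.
S is not downstream of the intervention, so its value is determined by the original equations.
S = P*H  [with P=5, H=0]  = 0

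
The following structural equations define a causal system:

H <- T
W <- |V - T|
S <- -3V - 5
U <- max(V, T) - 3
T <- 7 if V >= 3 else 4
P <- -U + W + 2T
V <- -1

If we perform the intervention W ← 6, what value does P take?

13

The intervention breaks the incoming arrows to W: W <- |V - T| no longer applies, and W = 6.
T = 7 if V >= 3 else 4  [with V=-1]  = 4
U = max(V, T) - 3  [with V=-1, T=4]  = 1
P = -U + W + 2T  [with U=1, W=6, T=4]  = 13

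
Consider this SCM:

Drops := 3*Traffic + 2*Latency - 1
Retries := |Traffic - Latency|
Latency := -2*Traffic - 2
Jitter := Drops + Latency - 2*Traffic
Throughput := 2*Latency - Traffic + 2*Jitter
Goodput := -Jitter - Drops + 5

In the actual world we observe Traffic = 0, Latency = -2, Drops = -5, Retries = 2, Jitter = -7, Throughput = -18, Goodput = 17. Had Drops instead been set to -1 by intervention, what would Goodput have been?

9

The intervention breaks the incoming arrows to Drops: Drops := 3*Traffic + 2*Latency - 1 no longer applies, and Drops = -1.
Latency = -2*Traffic - 2  [with Traffic=0]  = -2
Jitter = Drops + Latency - 2*Traffic  [with Drops=-1, Latency=-2, Traffic=0]  = -3
Goodput = -Jitter - Drops + 5  [with Jitter=-3, Drops=-1]  = 9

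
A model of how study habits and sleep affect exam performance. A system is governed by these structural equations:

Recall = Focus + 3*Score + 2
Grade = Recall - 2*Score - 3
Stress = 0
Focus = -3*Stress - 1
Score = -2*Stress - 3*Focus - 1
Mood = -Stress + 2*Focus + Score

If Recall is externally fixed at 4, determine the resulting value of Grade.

The intervention breaks the incoming arrows to Recall: Recall = Focus + 3*Score + 2 no longer applies, and Recall = 4.
Focus = -3*Stress - 1  [with Stress=0]  = -1
Score = -2*Stress - 3*Focus - 1  [with Stress=0, Focus=-1]  = 2
Grade = Recall - 2*Score - 3  [with Recall=4, Score=2]  = -3

-3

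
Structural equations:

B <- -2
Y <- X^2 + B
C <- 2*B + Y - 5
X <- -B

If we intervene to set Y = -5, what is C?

-14

The intervention breaks the incoming arrows to Y: Y <- X^2 + B no longer applies, and Y = -5.
C = 2*B + Y - 5  [with B=-2, Y=-5]  = -14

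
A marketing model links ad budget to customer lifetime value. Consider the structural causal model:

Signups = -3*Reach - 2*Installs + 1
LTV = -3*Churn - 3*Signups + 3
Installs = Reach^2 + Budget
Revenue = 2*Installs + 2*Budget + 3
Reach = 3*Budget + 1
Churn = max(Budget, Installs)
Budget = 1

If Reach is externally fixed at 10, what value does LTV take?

393

Under do(Reach=10), the mechanism Reach = 3*Budget + 1 is discarded; Reach is fixed at 10.
Installs = Reach^2 + Budget  [with Reach=10, Budget=1]  = 101
Signups = -3*Reach - 2*Installs + 1  [with Reach=10, Installs=101]  = -231
Churn = max(Budget, Installs)  [with Budget=1, Installs=101]  = 101
LTV = -3*Churn - 3*Signups + 3  [with Churn=101, Signups=-231]  = 393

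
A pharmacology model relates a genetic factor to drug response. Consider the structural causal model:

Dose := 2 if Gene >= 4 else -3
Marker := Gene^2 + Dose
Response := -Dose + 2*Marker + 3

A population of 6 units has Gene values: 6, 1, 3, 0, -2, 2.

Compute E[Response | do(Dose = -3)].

18

Under do(Dose=-3), Dose's equation is replaced by Dose=-3 for every unit. Per-unit Response: 72, 2, 18, 0, 8, 8. Mean = 18.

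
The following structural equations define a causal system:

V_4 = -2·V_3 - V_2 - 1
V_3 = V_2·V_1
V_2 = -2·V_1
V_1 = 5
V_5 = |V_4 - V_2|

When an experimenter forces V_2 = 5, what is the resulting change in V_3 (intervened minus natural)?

75

The intervention breaks the incoming arrows to V_2: V_2 = -2·V_1 no longer applies, and V_2 = 5.
V_3 = V_2·V_1  [with V_2=5, V_1=5]  = 25
Without intervention: V_2 = -2·V_1  [with V_1=5]  = -10; V_3 = V_2·V_1  [with V_2=-10, V_1=5]  = -50.
Change = 25 − (-50) = 75.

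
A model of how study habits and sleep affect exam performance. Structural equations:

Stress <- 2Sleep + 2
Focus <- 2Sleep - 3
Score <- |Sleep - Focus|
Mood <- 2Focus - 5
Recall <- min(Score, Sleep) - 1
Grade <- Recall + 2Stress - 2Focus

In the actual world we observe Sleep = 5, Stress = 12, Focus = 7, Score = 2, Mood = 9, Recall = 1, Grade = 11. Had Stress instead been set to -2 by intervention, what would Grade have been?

-17

Under do(Stress=-2), the mechanism Stress <- 2Sleep + 2 is discarded; Stress is fixed at -2.
Focus = 2Sleep - 3  [with Sleep=5]  = 7
Score = |Sleep - Focus|  [with Sleep=5, Focus=7]  = 2
Recall = min(Score, Sleep) - 1  [with Score=2, Sleep=5]  = 1
Grade = Recall + 2Stress - 2Focus  [with Recall=1, Stress=-2, Focus=7]  = -17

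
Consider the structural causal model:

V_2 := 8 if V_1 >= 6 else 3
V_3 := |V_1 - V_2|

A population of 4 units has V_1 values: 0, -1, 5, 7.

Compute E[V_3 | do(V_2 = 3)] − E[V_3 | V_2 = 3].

Under do(V_2=3), V_2's equation is replaced by V_2=3 for every unit. Per-unit V_3: 3, 4, 2, 4. Mean = 3.25.
Conditioning on V_2=3 selects the 3 unit(s) with V_1 ∈ {0, -1, 5}. Their V_3 values: 3, 4, 2. Mean = 3.
Difference = 3.25 − 3 = 0.25.

0.25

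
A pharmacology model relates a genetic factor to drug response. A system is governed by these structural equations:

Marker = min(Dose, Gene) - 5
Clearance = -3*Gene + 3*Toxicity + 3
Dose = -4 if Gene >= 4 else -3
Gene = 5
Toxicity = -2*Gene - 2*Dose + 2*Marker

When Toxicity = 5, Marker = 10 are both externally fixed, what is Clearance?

The joint intervention fixes Toxicity = 5, Marker = 10, removing each variable's own equation.
Clearance = -3*Gene + 3*Toxicity + 3  [with Gene=5, Toxicity=5]  = 3

3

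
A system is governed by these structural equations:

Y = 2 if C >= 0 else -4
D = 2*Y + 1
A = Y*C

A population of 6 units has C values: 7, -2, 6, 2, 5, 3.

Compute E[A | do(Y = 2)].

7

Every unit gets Y=2 under the intervention. A values become 14, -4, 12, 4, 10, 6; E[A|do(Y=2)] = 7.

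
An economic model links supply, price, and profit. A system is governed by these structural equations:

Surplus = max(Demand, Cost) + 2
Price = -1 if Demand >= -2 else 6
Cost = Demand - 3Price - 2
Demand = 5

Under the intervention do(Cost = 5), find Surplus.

7

The intervention breaks the incoming arrows to Cost: Cost = Demand - 3Price - 2 no longer applies, and Cost = 5.
Surplus = max(Demand, Cost) + 2  [with Demand=5, Cost=5]  = 7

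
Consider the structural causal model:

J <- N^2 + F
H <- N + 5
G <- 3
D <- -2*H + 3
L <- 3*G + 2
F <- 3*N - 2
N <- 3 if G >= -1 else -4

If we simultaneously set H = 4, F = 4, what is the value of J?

13

Under do(H = 4, F = 4), each intervened variable's structural equation is replaced by its fixed value.
N = 3 if G >= -1 else -4  [with G=3]  = 3
J = N^2 + F  [with N=3, F=4]  = 13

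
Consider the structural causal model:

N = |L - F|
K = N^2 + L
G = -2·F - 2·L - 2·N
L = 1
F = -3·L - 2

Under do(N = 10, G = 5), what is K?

Setting N = 10, G = 5 by intervention discards those variables' equations.
K = N^2 + L  [with N=10, L=1]  = 101

101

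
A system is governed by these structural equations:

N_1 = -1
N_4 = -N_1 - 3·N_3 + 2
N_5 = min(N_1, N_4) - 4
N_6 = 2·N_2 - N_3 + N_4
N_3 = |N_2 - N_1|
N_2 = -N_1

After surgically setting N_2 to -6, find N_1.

Under do(N_2=-6), the mechanism N_2 = -N_1 is discarded; N_2 is fixed at -6.
N_1 is not downstream of the intervention, so its value is determined by the original equations.

-1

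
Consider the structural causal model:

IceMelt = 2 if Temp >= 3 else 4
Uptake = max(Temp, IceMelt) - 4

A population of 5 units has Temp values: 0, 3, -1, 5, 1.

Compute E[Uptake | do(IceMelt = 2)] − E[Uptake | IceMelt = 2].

Every unit gets IceMelt=2 under the intervention. Uptake values become -2, -1, -2, 1, -2; E[Uptake|do(IceMelt=2)] = -1.2.
Observing IceMelt=2 restricts to units where IceMelt's equation naturally yields 2: Temp ∈ {3, 5}. In that subpopulation Uptake = -1, 1, mean 0.
Difference = -1.2 − 0 = -1.2.

-1.2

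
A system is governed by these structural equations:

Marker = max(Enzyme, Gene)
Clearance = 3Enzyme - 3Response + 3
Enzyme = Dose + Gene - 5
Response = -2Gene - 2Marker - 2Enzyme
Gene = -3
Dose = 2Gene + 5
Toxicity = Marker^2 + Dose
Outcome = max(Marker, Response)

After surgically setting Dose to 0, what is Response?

do(Dose=0) replaces the equation Dose = 2Gene + 5 with the constant Dose = 0.
Enzyme = Dose + Gene - 5  [with Dose=0, Gene=-3]  = -8
Marker = max(Enzyme, Gene)  [with Enzyme=-8, Gene=-3]  = -3
Response = -2Gene - 2Marker - 2Enzyme  [with Gene=-3, Marker=-3, Enzyme=-8]  = 28

28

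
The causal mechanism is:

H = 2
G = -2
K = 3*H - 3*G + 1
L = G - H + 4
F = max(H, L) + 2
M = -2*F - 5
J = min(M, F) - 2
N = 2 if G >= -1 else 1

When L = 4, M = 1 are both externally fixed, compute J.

Setting L = 4, M = 1 by intervention discards those variables' equations.
F = max(H, L) + 2  [with H=2, L=4]  = 6
J = min(M, F) - 2  [with M=1, F=6]  = -1

-1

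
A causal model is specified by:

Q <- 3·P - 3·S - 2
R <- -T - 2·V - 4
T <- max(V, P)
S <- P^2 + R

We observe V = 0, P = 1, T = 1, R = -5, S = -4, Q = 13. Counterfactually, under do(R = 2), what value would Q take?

Under do(R=2), the mechanism R <- -T - 2·V - 4 is discarded; R is fixed at 2.
S = P^2 + R  [with P=1, R=2]  = 3
Q = 3·P - 3·S - 2  [with P=1, S=3]  = -8

-8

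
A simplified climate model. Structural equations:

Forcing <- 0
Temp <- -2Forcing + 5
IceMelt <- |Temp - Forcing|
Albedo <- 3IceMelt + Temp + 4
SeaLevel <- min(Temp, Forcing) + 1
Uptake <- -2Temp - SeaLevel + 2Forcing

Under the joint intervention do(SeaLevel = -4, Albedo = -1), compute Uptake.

Setting SeaLevel = -4, Albedo = -1 by intervention discards those variables' equations.
Temp = -2Forcing + 5  [with Forcing=0]  = 5
Uptake = -2Temp - SeaLevel + 2Forcing  [with Temp=5, SeaLevel=-4, Forcing=0]  = -6

-6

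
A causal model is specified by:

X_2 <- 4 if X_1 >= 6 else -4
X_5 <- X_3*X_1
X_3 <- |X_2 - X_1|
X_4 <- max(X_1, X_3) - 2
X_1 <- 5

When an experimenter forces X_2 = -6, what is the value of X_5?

55

do(X_2=-6) replaces the equation X_2 <- 4 if X_1 >= 6 else -4 with the constant X_2 = -6.
X_3 = |X_2 - X_1|  [with X_2=-6, X_1=5]  = 11
X_5 = X_3*X_1  [with X_3=11, X_1=5]  = 55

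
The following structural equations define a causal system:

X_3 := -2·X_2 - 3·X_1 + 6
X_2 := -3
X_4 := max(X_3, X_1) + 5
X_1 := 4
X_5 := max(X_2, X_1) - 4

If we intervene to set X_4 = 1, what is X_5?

Intervening sets X_4 = 1 and removes its equation (X_4 := max(X_3, X_1) + 5).
No directed path runs from X_4 to X_5, so X_5 keeps its natural value.
X_5 = max(X_2, X_1) - 4  [with X_2=-3, X_1=4]  = 0

0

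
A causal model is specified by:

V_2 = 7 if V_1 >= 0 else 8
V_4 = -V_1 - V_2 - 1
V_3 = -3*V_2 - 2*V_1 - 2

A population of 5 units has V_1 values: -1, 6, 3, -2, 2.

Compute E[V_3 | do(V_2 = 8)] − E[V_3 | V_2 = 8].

-6.2

do(V_2=8) breaks V_2's dependence on V_1. With V_2=8 fixed, V_3 across the units is -24, -38, -32, -22, -30, mean -29.2.
Observing V_2=8 restricts to units where V_2's equation naturally yields 8: V_1 ∈ {-1, -2}. In that subpopulation V_3 = -24, -22, mean -23.
Difference = -29.2 − (-23) = -6.2.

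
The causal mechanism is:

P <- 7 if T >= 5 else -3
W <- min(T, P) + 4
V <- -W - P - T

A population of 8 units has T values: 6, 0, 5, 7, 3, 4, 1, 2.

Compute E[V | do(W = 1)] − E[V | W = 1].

-5.25

The intervention sets W=1 in all 8 units regardless of T. Recomputing V per unit gives -14, 2, -13, -15, -1, -2, 1, 0; average -5.25.
E[V|W=1] averages over only the 5 units with W=1 (T = 0, 3, 4, 1, 2): V = 2, -1, -2, 1, 0, mean 0.
Difference = -5.25 − 0 = -5.25.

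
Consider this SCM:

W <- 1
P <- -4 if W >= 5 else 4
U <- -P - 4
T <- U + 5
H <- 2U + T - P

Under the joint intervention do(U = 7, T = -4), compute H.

Setting U = 7, T = -4 by intervention discards those variables' equations.
P = -4 if W >= 5 else 4  [with W=1]  = 4
H = 2U + T - P  [with U=7, T=-4, P=4]  = 6

6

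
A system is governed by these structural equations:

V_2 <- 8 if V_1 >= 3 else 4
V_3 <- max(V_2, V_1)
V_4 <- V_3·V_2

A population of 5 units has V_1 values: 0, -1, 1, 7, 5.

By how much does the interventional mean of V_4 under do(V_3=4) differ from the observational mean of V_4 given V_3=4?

6.4

The intervention sets V_3=4 in all 5 units regardless of V_1. Recomputing V_4 per unit gives 16, 16, 16, 32, 32; average 22.4.
Observing V_3=4 restricts to units where V_3's equation naturally yields 4: V_1 ∈ {0, -1, 1}. In that subpopulation V_4 = 16, 16, 16, mean 16.
Difference = 22.4 − 16 = 6.4.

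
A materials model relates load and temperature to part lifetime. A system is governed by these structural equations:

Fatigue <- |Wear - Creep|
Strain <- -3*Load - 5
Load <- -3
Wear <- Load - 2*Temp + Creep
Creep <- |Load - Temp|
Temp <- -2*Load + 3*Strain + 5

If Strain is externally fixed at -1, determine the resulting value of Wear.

do(Strain=-1) replaces the equation Strain <- -3*Load - 5 with the constant Strain = -1.
Temp = -2*Load + 3*Strain + 5  [with Load=-3, Strain=-1]  = 8
Creep = |Load - Temp|  [with Load=-3, Temp=8]  = 11
Wear = Load - 2*Temp + Creep  [with Load=-3, Temp=8, Creep=11]  = -8

-8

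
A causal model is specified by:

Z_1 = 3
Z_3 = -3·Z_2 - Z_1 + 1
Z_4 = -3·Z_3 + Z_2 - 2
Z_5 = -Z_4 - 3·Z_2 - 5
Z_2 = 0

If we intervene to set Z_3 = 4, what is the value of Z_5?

9

do(Z_3=4) replaces the equation Z_3 = -3·Z_2 - Z_1 + 1 with the constant Z_3 = 4.
Z_4 = -3·Z_3 + Z_2 - 2  [with Z_3=4, Z_2=0]  = -14
Z_5 = -Z_4 - 3·Z_2 - 5  [with Z_4=-14, Z_2=0]  = 9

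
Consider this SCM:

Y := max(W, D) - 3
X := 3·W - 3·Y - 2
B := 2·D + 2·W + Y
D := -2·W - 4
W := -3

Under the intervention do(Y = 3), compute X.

do(Y=3) replaces the equation Y := max(W, D) - 3 with the constant Y = 3.
X = 3·W - 3·Y - 2  [with W=-3, Y=3]  = -20

-20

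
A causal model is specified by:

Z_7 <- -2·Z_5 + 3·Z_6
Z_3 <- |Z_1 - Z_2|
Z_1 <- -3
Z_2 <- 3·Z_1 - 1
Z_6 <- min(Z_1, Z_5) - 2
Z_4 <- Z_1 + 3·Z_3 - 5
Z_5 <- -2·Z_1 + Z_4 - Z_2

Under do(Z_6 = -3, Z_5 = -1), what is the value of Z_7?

-7

Setting Z_6 = -3, Z_5 = -1 by intervention discards those variables' equations.
Z_7 = -2·Z_5 + 3·Z_6  [with Z_5=-1, Z_6=-3]  = -7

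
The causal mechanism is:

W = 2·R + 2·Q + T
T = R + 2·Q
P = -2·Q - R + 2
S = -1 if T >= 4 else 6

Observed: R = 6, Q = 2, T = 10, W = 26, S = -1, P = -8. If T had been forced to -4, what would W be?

The intervention breaks the incoming arrows to T: T = R + 2·Q no longer applies, and T = -4.
W = 2·R + 2·Q + T  [with R=6, Q=2, T=-4]  = 12

12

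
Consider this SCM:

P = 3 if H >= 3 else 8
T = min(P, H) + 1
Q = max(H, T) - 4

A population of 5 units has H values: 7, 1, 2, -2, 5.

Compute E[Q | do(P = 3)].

-0.8

Every unit gets P=3 under the intervention. Q values become 3, -2, -1, -5, 1; E[Q|do(P=3)] = -0.8.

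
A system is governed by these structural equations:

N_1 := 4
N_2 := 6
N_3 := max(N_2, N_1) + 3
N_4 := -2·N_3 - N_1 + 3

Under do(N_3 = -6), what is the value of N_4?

The intervention breaks the incoming arrows to N_3: N_3 := max(N_2, N_1) + 3 no longer applies, and N_3 = -6.
N_4 = -2·N_3 - N_1 + 3  [with N_3=-6, N_1=4]  = 11

11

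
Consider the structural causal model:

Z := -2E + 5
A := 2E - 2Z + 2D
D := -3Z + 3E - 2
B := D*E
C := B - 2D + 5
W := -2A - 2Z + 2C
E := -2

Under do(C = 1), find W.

168

Intervening sets C = 1 and removes its equation (C := B - 2D + 5).
Z = -2E + 5  [with E=-2]  = 9
D = -3Z + 3E - 2  [with Z=9, E=-2]  = -35
A = 2E - 2Z + 2D  [with E=-2, Z=9, D=-35]  = -92
W = -2A - 2Z + 2C  [with A=-92, Z=9, C=1]  = 168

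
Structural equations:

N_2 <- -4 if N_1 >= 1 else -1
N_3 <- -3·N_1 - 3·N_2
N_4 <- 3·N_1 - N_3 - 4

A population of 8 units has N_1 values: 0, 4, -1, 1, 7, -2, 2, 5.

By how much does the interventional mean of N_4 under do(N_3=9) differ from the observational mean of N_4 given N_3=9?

7.5

Every unit gets N_3=9 under the intervention. N_4 values become -13, -1, -16, -10, 8, -19, -7, 2; E[N_4|do(N_3=9)] = -7.
E[N_4|N_3=9] averages over only the 2 units with N_3=9 (N_1 = 1, -2): N_4 = -10, -19, mean -14.5.
Difference = -7 − (-14.5) = 7.5.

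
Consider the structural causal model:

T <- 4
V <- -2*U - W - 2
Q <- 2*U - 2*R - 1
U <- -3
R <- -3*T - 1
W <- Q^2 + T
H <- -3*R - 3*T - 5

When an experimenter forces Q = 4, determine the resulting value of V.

-16

Under do(Q=4), the mechanism Q <- 2*U - 2*R - 1 is discarded; Q is fixed at 4.
W = Q^2 + T  [with Q=4, T=4]  = 20
V = -2*U - W - 2  [with U=-3, W=20]  = -16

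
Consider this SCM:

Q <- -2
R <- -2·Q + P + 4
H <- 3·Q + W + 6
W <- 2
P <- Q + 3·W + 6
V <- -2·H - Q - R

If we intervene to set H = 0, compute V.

The intervention breaks the incoming arrows to H: H <- 3·Q + W + 6 no longer applies, and H = 0.
P = Q + 3·W + 6  [with Q=-2, W=2]  = 10
R = -2·Q + P + 4  [with Q=-2, P=10]  = 18
V = -2·H - Q - R  [with H=0, Q=-2, R=18]  = -16

-16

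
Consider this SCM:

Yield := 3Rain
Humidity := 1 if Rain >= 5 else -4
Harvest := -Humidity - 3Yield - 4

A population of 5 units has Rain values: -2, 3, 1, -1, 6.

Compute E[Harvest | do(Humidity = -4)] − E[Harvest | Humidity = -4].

Every unit gets Humidity=-4 under the intervention. Harvest values become 18, -27, -9, 9, -54; E[Harvest|do(Humidity=-4)] = -12.6.
E[Harvest|Humidity=-4] averages over only the 4 units with Humidity=-4 (Rain = -2, 3, 1, -1): Harvest = 18, -27, -9, 9, mean -2.25.
Difference = -12.6 − (-2.25) = -10.35.

-10.35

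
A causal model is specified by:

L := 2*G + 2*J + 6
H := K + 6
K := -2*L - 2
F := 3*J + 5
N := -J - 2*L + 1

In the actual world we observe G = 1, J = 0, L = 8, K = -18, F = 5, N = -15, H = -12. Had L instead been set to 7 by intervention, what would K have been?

The intervention breaks the incoming arrows to L: L := 2*G + 2*J + 6 no longer applies, and L = 7.
K = -2*L - 2  [with L=7]  = -16

-16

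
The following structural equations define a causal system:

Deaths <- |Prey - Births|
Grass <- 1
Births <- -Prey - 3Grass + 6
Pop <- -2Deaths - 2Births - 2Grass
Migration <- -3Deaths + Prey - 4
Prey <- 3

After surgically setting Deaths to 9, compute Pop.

Under do(Deaths=9), the mechanism Deaths <- |Prey - Births| is discarded; Deaths is fixed at 9.
Births = -Prey - 3Grass + 6  [with Prey=3, Grass=1]  = 0
Pop = -2Deaths - 2Births - 2Grass  [with Deaths=9, Births=0, Grass=1]  = -20

-20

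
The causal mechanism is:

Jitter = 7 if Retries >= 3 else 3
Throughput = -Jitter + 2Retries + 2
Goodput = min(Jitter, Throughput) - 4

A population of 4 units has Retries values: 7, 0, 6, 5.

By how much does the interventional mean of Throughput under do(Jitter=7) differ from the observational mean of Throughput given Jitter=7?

-3

do(Jitter=7) breaks Jitter's dependence on Retries. With Jitter=7 fixed, Throughput across the units is 9, -5, 7, 5, mean 4.
Conditioning on Jitter=7 selects the 3 unit(s) with Retries ∈ {7, 6, 5}. Their Throughput values: 9, 7, 5. Mean = 7.
Difference = 4 − 7 = -3.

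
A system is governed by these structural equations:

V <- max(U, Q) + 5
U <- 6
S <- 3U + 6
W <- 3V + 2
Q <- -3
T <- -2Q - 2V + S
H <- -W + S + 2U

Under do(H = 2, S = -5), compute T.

-21

Setting H = 2, S = -5 by intervention discards those variables' equations.
V = max(U, Q) + 5  [with U=6, Q=-3]  = 11
T = -2Q - 2V + S  [with Q=-3, V=11, S=-5]  = -21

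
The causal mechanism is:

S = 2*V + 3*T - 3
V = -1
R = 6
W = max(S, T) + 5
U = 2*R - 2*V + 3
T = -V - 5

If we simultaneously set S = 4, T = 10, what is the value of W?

15

The joint intervention fixes S = 4, T = 10, removing each variable's own equation.
W = max(S, T) + 5  [with S=4, T=10]  = 15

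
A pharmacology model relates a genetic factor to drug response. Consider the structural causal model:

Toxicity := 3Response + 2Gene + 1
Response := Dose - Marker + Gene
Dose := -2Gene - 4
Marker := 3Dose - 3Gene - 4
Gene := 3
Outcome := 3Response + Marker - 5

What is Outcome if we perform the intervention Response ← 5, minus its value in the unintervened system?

-93

Under do(Response=5), the mechanism Response := Dose - Marker + Gene is discarded; Response is fixed at 5.
Dose = -2Gene - 4  [with Gene=3]  = -10
Marker = 3Dose - 3Gene - 4  [with Dose=-10, Gene=3]  = -43
Outcome = 3Response + Marker - 5  [with Response=5, Marker=-43]  = -33
Without intervention: Dose = -2Gene - 4  [with Gene=3]  = -10; Marker = 3Dose - 3Gene - 4  [with Dose=-10, Gene=3]  = -43; Response = Dose - Marker + Gene  [with Dose=-10, Marker=-43, Gene=3]  = 36; Outcome = 3Response + Marker - 5  [with Response=36, Marker=-43]  = 60.
Change = -33 − 60 = -93.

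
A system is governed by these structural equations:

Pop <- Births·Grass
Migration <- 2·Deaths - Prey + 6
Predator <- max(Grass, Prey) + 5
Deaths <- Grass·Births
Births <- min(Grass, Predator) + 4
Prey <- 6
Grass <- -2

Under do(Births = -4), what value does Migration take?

16

Under do(Births=-4), the mechanism Births <- min(Grass, Predator) + 4 is discarded; Births is fixed at -4.
Deaths = Grass·Births  [with Grass=-2, Births=-4]  = 8
Migration = 2·Deaths - Prey + 6  [with Deaths=8, Prey=6]  = 16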